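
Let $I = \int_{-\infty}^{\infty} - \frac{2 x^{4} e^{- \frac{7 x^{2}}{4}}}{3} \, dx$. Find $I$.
$- \frac{16 \sqrt{7} \sqrt{\pi}}{343}$

Start from the elementary integral
$$J(a) = \int_{-\infty}^{\infty} - \frac{2 e^{- a x^{2}}}{3} \, dx = - \frac{2 \sqrt{\pi}}{3 \sqrt{a}}.$$

Differentiating under the integral sign brings down a factor of $(-x^2)$:
$$\frac{dJ}{da} = \int_{-\infty}^{\infty} \frac{2 x^{2} e^{- a x^{2}}}{3} \, dx = \frac{\sqrt{\pi}}{3 a^{\frac{3}{2}}}.$$

Repeating twice in total — each differentiation brings down another $(-x^2)$ — gives
$$\frac{d^{2}J}{da^{2}} = \int_{-\infty}^{\infty} - \frac{2 x^{4} e^{- a x^{2}}}{3} \, dx = - \frac{\sqrt{\pi}}{2 a^{\frac{5}{2}}},$$
and the integrand here is exactly the target integrand, so $I = - \frac{\sqrt{\pi}}{2 a^{\frac{5}{2}}}$.

Setting $a = \frac{7}{4}$:
$$I = - \frac{16 \sqrt{7} \sqrt{\pi}}{343}.$$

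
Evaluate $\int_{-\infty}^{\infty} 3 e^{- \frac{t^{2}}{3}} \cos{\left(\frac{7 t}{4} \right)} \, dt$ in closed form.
$\frac{3 \sqrt{3} \sqrt{\pi}}{e^{\frac{147}{64}}}$

Treat the cosine frequency as a parameter and define $I(b) = \int_{-\infty}^{\infty} 3 e^{- \frac{t^{2}}{3}} \cos{\left(b t \right)} \, dt$.

Differentiating under the integral sign,
$$I'(b) = \int_{-\infty}^{\infty} - 3 t e^{- \frac{t^{2}}{3}} \sin{\left(b t \right)} \, dt.$$

Integrate $\int_{-\infty}^{\infty} t \sin(b t)\, e^{- \frac{t^{2}}{3}}\, dt$ by parts with $u = \sin(b t)$ and $dv = t\, e^{- \frac{t^{2}}{3}}\, dt$, giving $v = - \frac{3 e^{- \frac{t^{2}}{3}}}{2}$. The boundary term vanishes and
$$\int_{-\infty}^{\infty} t \sin(b t)\, e^{- \frac{t^{2}}{3}}\, dt = \frac{3 b}{2} \int_{-\infty}^{\infty} \cos(b t)\, e^{- \frac{t^{2}}{3}}\, dt,$$
so $I'(b) = - \frac{3 b}{2}\, I(b)$.

This is a separable first-order ODE; solving with the initial condition $I(0) = \int_{-\infty}^{\infty} 3 e^{- \frac{t^{2}}{3}}\,dt = 3 \sqrt{3} \sqrt{\pi}$ gives
$$I(b) = 3 \sqrt{3} \sqrt{\pi} e^{- \frac{3 b^{2}}{4}}.$$

Setting $b = \frac{7}{4}$:
$$I = \frac{3 \sqrt{3} \sqrt{\pi}}{e^{\frac{147}{64}}}.$$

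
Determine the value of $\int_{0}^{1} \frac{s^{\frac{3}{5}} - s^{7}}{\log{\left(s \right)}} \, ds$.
$- \log{\left(5 \right)}$

Consider the one-parameter family: let $I(a) = \int_{0}^{1} \frac{- s^{7} + s^{a}}{\log{\left(s \right)}} \, ds$.

Since $\dfrac{\partial}{\partial a}\,s^{a} = s^{a} \ln s$, the $\ln s$ in the denominator cancels and
$$\frac{dI}{da} = \int_{0}^{1} s^{a} \, ds = \left[\frac{s^{a+1}}{a+1}\right]_0^1 = \frac{1}{a + 1}.$$

Integrating with respect to $a$ gives $I(a) = \log{\left(\frac{a}{8} + \frac{1}{8} \right)} + C$.

At $a = 7$ the integrand is identically $0$, so $I(7) = 0$. The closed form gives $0$, hence $C = 0$.

Setting $a = \frac{3}{5}$:
$$I = - \log{\left(5 \right)}.$$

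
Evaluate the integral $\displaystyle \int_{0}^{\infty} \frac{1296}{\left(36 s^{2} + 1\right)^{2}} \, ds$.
$54 \pi$

Recall the elementary integral
$$J(a) = \int_{0}^{\infty} \frac{1}{a^{2} + s^{2}} \, ds = \frac{\pi}{2 a}.$$

Differentiating under the integral sign with respect to $a$,
$$\frac{dJ}{da} = \int_{0}^{\infty} - \frac{2 a}{\left(a^{2} + s^{2}\right)^{2}} \, ds = - \frac{\pi}{2 a^{2}},$$
so $\int_{0}^{\infty} \frac{1}{\left(a^{2} + s^{2}\right)^{2}} \, ds = \frac{\pi}{4 a^{3}}$.

Setting $a = \frac{1}{6}$:
$$I = 54 \pi.$$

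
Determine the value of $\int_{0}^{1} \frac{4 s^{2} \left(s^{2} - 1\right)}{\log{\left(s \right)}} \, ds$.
$\log{\left(\frac{625}{81} \right)}$

Replace the exponent $4$ by a parameter $a$: let $I(a) = \int_{0}^{1} \frac{4 \left(- s^{2} + s^{a}\right)}{\log{\left(s \right)}} \, ds$.

Since $\dfrac{\partial}{\partial a}\,s^{a} = s^{a} \ln s$, the $\ln s$ in the denominator cancels and
$$\frac{dI}{da} = \int_{0}^{1} 4 s^{a} \, ds = 4 \left[\frac{s^{a+1}}{a+1}\right]_0^1 = \frac{4}{a + 1}.$$

Integrating with respect to $a$ gives $I(a) = \log{\left(\frac{\left(a + 1\right)^{4}}{81} \right)} + C$.

At $a = 2$ the integrand is identically $0$, so $I(2) = 0$. The closed form gives $0$, hence $C = 0$.

Setting $a = 4$:
$$I = \log{\left(\frac{625}{81} \right)}.$$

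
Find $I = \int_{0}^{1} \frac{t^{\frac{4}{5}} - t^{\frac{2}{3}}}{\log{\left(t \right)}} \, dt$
$- \log{\left(\frac{25}{27} \right)}$

Replace the exponent $\frac{2}{3}$ by a parameter $a$: let $I(a) = \int_{0}^{1} \frac{t^{\frac{4}{5}} - t^{a}}{\log{\left(t \right)}} \, dt$.

Since $\dfrac{\partial}{\partial a}\,t^{a} = t^{a} \ln t$, the $\ln t$ in the denominator cancels and
$$\frac{dI}{da} = \int_{0}^{1} -1 t^{a} \, dt = -1 \left[\frac{t^{a+1}}{a+1}\right]_0^1 = - \frac{1}{a + 1}.$$

Integrating with respect to $a$ gives $I(a) = - \log{\left(\frac{5 a}{9} + \frac{5}{9} \right)} + C$.

At $a = \frac{4}{5}$ the integrand is identically $0$, so $I(\frac{4}{5}) = 0$. The closed form gives $0$, hence $C = 0$.

Setting $a = \frac{2}{3}$:
$$I = - \log{\left(\frac{25}{27} \right)}.$$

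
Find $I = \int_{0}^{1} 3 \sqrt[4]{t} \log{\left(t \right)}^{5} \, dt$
$- \frac{294912}{3125}$

Start from the elementary integral
$$J(a) = \int_{0}^{1} 3 t^{a} \, dt = \frac{3}{a + 1}.$$

Differentiating under the integral sign brings down a factor of $\ln t$:
$$\frac{dJ}{da} = \int_{0}^{1} 3 t^{a} \log{\left(t \right)} \, dt = - \frac{3}{\left(a + 1\right)^{2}}.$$

Repeating $5$ times in total — each differentiation brings down another $\ln t$ — gives
$$\frac{d^{5}J}{da^{5}} = \int_{0}^{1} 3 t^{a} \log{\left(t \right)}^{5} \, dt = - \frac{360}{\left(a + 1\right)^{6}},$$
and the integrand here is exactly the target integrand, so $I = - \frac{360}{\left(a + 1\right)^{6}}$.

Setting $a = \frac{1}{4}$:
$$I = - \frac{294912}{3125}.$$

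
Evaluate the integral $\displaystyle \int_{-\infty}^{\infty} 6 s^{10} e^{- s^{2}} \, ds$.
$\frac{2835 \sqrt{\pi}}{16}$

Begin with the known integral
$$J(a) = \int_{-\infty}^{\infty} 6 e^{- a s^{2}} \, ds = \frac{6 \sqrt{\pi}}{\sqrt{a}}.$$

Differentiating under the integral sign brings down a factor of $(-s^2)$:
$$\frac{dJ}{da} = \int_{-\infty}^{\infty} - 6 s^{2} e^{- a s^{2}} \, ds = - \frac{3 \sqrt{\pi}}{a^{\frac{3}{2}}}.$$

Repeating $5$ times in total — each differentiation brings down another $(-s^2)$ — gives
$$\frac{d^{5}J}{da^{5}} = \int_{-\infty}^{\infty} - 6 s^{10} e^{- a s^{2}} \, ds = - \frac{2835 \sqrt{\pi}}{16 a^{\frac{11}{2}}},$$
and the integrand here is $(-1)^{5}$ times the target integrand, so $I = (-1)^{5}\,\frac{d^{5}J}{da^{5}} = \frac{2835 \sqrt{\pi}}{16 a^{\frac{11}{2}}}$.

Setting $a = 1$:
$$I = \frac{2835 \sqrt{\pi}}{16}.$$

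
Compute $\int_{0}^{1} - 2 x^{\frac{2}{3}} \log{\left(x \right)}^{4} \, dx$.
$- \frac{11664}{3125}$

Start from the elementary integral
$$J(a) = \int_{0}^{1} - 2 x^{a} \, dx = - \frac{2}{a + 1}.$$

Differentiating under the integral sign brings down a factor of $\ln x$:
$$\frac{dJ}{da} = \int_{0}^{1} - 2 x^{a} \log{\left(x \right)} \, dx = \frac{2}{\left(a + 1\right)^{2}}.$$

Repeating $4$ times in total — each differentiation brings down another $\ln x$ — gives
$$\frac{d^{4}J}{da^{4}} = \int_{0}^{1} - 2 x^{a} \log{\left(x \right)}^{4} \, dx = - \frac{48}{\left(a + 1\right)^{5}},$$
and the integrand here is exactly the target integrand, so $I = - \frac{48}{\left(a + 1\right)^{5}}$.

Setting $a = \frac{2}{3}$:
$$I = - \frac{11664}{3125}.$$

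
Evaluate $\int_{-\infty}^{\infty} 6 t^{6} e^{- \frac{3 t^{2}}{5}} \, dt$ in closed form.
$\frac{625 \sqrt{15} \sqrt{\pi}}{36}$

Begin with the known integral
$$J(a) = \int_{-\infty}^{\infty} 6 e^{- a t^{2}} \, dt = \frac{6 \sqrt{\pi}}{\sqrt{a}}.$$

Differentiating under the integral sign brings down a factor of $(-t^2)$:
$$\frac{dJ}{da} = \int_{-\infty}^{\infty} - 6 t^{2} e^{- a t^{2}} \, dt = - \frac{3 \sqrt{\pi}}{a^{\frac{3}{2}}}.$$

Repeating $3$ times in total — each differentiation brings down another $(-t^2)$ — gives
$$\frac{d^{3}J}{da^{3}} = \int_{-\infty}^{\infty} - 6 t^{6} e^{- a t^{2}} \, dt = - \frac{45 \sqrt{\pi}}{4 a^{\frac{7}{2}}},$$
and the integrand here is $(-1)^{3}$ times the target integrand, so $I = (-1)^{3}\,\frac{d^{3}J}{da^{3}} = \frac{45 \sqrt{\pi}}{4 a^{\frac{7}{2}}}$.

Setting $a = \frac{3}{5}$:
$$I = \frac{625 \sqrt{15} \sqrt{\pi}}{36}.$$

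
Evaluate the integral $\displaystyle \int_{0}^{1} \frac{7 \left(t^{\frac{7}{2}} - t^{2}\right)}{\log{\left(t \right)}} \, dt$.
$\log{\left(\frac{2187}{128} \right)}$

Introduce a parameter $a$ in the exponent: let $I(a) = \int_{0}^{1} \frac{7 \left(- t^{2} + t^{a}\right)}{\log{\left(t \right)}} \, dt$.

Since $\dfrac{\partial}{\partial a}\,t^{a} = t^{a} \ln t$, the $\ln t$ in the denominator cancels and
$$\frac{dI}{da} = \int_{0}^{1} 7 t^{a} \, dt = 7 \left[\frac{t^{a+1}}{a+1}\right]_0^1 = \frac{7}{a + 1}.$$

Integrating with respect to $a$ gives $I(a) = \log{\left(\frac{\left(a + 1\right)^{7}}{2187} \right)} + C$.

At $a = 2$ the integrand is identically $0$, so $I(2) = 0$. The closed form gives $0$, hence $C = 0$.

Setting $a = \frac{7}{2}$:
$$I = \log{\left(\frac{2187}{128} \right)}.$$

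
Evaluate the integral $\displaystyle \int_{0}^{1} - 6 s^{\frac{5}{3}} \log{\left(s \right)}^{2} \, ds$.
$- \frac{81}{128}$

Start from the elementary integral
$$J(a) = \int_{0}^{1} - 6 s^{a} \, ds = - \frac{6}{a + 1}.$$

Differentiating under the integral sign brings down a factor of $\ln s$:
$$\frac{dJ}{da} = \int_{0}^{1} - 6 s^{a} \log{\left(s \right)} \, ds = \frac{6}{\left(a + 1\right)^{2}}.$$

Repeating twice in total — each differentiation brings down another $\ln s$ — gives
$$\frac{d^{2}J}{da^{2}} = \int_{0}^{1} - 6 s^{a} \log{\left(s \right)}^{2} \, ds = - \frac{12}{\left(a + 1\right)^{3}},$$
and the integrand here is exactly the target integrand, so $I = - \frac{12}{\left(a + 1\right)^{3}}$.

Setting $a = \frac{5}{3}$:
$$I = - \frac{81}{128}.$$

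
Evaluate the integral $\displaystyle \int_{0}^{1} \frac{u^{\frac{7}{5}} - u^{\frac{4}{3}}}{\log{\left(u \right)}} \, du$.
$- \log{\left(\frac{35}{36} \right)}$

Replace the exponent $\frac{4}{3}$ by a parameter $a$: let $I(a) = \int_{0}^{1} \frac{u^{\frac{7}{5}} - u^{a}}{\log{\left(u \right)}} \, du$.

Since $\dfrac{\partial}{\partial a}\,u^{a} = u^{a} \ln u$, the $\ln u$ in the denominator cancels and
$$\frac{dI}{da} = \int_{0}^{1} -1 u^{a} \, du = -1 \left[\frac{u^{a+1}}{a+1}\right]_0^1 = - \frac{1}{a + 1}.$$

Integrating with respect to $a$ gives $I(a) = - \log{\left(\frac{5 a}{12} + \frac{5}{12} \right)} + C$.

At $a = \frac{7}{5}$ the integrand is identically $0$, so $I(\frac{7}{5}) = 0$. The closed form gives $0$, hence $C = 0$.

Setting $a = \frac{4}{3}$:
$$I = - \log{\left(\frac{35}{36} \right)}.$$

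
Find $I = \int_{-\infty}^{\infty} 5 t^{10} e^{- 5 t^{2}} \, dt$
$\frac{189 \sqrt{5} \sqrt{\pi}}{20000}$

Begin with the known integral
$$J(a) = \int_{-\infty}^{\infty} 5 e^{- a t^{2}} \, dt = \frac{5 \sqrt{\pi}}{\sqrt{a}}.$$

Differentiating under the integral sign brings down a factor of $(-t^2)$:
$$\frac{dJ}{da} = \int_{-\infty}^{\infty} - 5 t^{2} e^{- a t^{2}} \, dt = - \frac{5 \sqrt{\pi}}{2 a^{\frac{3}{2}}}.$$

Repeating $5$ times in total — each differentiation brings down another $(-t^2)$ — gives
$$\frac{d^{5}J}{da^{5}} = \int_{-\infty}^{\infty} - 5 t^{10} e^{- a t^{2}} \, dt = - \frac{4725 \sqrt{\pi}}{32 a^{\frac{11}{2}}},$$
and the integrand here is $(-1)^{5}$ times the target integrand, so $I = (-1)^{5}\,\frac{d^{5}J}{da^{5}} = \frac{4725 \sqrt{\pi}}{32 a^{\frac{11}{2}}}$.

Setting $a = 5$:
$$I = \frac{189 \sqrt{5} \sqrt{\pi}}{20000}.$$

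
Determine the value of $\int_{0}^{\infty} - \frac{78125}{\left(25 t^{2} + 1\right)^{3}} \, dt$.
$- \frac{46875 \pi}{16}$

Start from the standard arctangent integral
$$J(a) = \int_{0}^{\infty} - \frac{5}{a^{2} + t^{2}} \, dt = - \frac{5 \pi}{2 a}.$$

Differentiating under the integral sign with respect to $a$,
$$\frac{dJ}{da} = \int_{0}^{\infty} \frac{10 a}{\left(a^{2} + t^{2}\right)^{2}} \, dt = \frac{5 \pi}{2 a^{2}},$$
so $\int_{0}^{\infty} - \frac{5}{\left(a^{2} + t^{2}\right)^{2}} \, dt = - \frac{5 \pi}{4 a^{3}}$.

Repeating — each differentiation of $1/(t^2+a^2)^j$ produces $-2ja/(t^2+a^2)^{j+1}$ — and dividing through by $-2ja$ at each step yields, after $2$ differentiations in total,
$$\int_{0}^{\infty} - \frac{5}{\left(a^{2} + t^{2}\right)^{3}} \, dt = - \frac{15 \pi}{16 a^{5}}.$$

Setting $a = \frac{1}{5}$:
$$I = - \frac{46875 \pi}{16}.$$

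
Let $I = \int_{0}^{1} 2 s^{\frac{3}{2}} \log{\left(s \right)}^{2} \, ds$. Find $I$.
$\frac{32}{125}$

Consider the simpler parametrised integral
$$J(a) = \int_{0}^{1} 2 s^{a} \, ds = \frac{2}{a + 1}.$$

Differentiating under the integral sign brings down a factor of $\ln s$:
$$\frac{dJ}{da} = \int_{0}^{1} 2 s^{a} \log{\left(s \right)} \, ds = - \frac{2}{\left(a + 1\right)^{2}}.$$

Repeating twice in total — each differentiation brings down another $\ln s$ — gives
$$\frac{d^{2}J}{da^{2}} = \int_{0}^{1} 2 s^{a} \log{\left(s \right)}^{2} \, ds = \frac{4}{\left(a + 1\right)^{3}},$$
and the integrand here is exactly the target integrand, so $I = \frac{4}{\left(a + 1\right)^{3}}$.

Setting $a = \frac{3}{2}$:
$$I = \frac{32}{125}.$$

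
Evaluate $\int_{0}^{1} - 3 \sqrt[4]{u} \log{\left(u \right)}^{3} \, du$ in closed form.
$\frac{4608}{625}$

Start from the elementary integral
$$J(a) = \int_{0}^{1} - 3 u^{a} \, du = - \frac{3}{a + 1}.$$

Differentiating under the integral sign brings down a factor of $\ln u$:
$$\frac{dJ}{da} = \int_{0}^{1} - 3 u^{a} \log{\left(u \right)} \, du = \frac{3}{\left(a + 1\right)^{2}}.$$

Repeating $3$ times in total — each differentiation brings down another $\ln u$ — gives
$$\frac{d^{3}J}{da^{3}} = \int_{0}^{1} - 3 u^{a} \log{\left(u \right)}^{3} \, du = \frac{18}{\left(a + 1\right)^{4}},$$
and the integrand here is exactly the target integrand, so $I = \frac{18}{\left(a + 1\right)^{4}}$.

Setting $a = \frac{1}{4}$:
$$I = \frac{4608}{625}.$$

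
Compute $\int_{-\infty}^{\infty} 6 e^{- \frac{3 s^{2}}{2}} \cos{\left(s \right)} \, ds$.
$\frac{2 \sqrt{6} \sqrt{\pi}}{e^{\frac{1}{6}}}$

Define $I(b) = \int_{-\infty}^{\infty} 6 e^{- \frac{3 s^{2}}{2}} \cos{\left(b s \right)} \, ds$.

Differentiating under the integral sign,
$$I'(b) = \int_{-\infty}^{\infty} - 6 s e^{- \frac{3 s^{2}}{2}} \sin{\left(b s \right)} \, ds.$$

Integrate $\int_{-\infty}^{\infty} s \sin(b s)\, e^{- \frac{3 s^{2}}{2}}\, ds$ by parts with $u = \sin(b s)$ and $dv = s\, e^{- \frac{3 s^{2}}{2}}\, ds$, giving $v = - \frac{e^{- \frac{3 s^{2}}{2}}}{3}$. The boundary term vanishes and
$$\int_{-\infty}^{\infty} s \sin(b s)\, e^{- \frac{3 s^{2}}{2}}\, ds = \frac{b}{3} \int_{-\infty}^{\infty} \cos(b s)\, e^{- \frac{3 s^{2}}{2}}\, ds,$$
so $I'(b) = - \frac{b}{3}\, I(b)$.

This is a separable first-order ODE; solving with the initial condition $I(0) = \int_{-\infty}^{\infty} 6 e^{- \frac{3 s^{2}}{2}}\,ds = 2 \sqrt{6} \sqrt{\pi}$ gives
$$I(b) = 2 \sqrt{6} \sqrt{\pi} e^{- \frac{b^{2}}{6}}.$$

Setting $b = 1$:
$$I = \frac{2 \sqrt{6} \sqrt{\pi}}{e^{\frac{1}{6}}}.$$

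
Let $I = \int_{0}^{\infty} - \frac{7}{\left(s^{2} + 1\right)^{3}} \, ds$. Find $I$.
$- \frac{21 \pi}{16}$

Start from the standard arctangent integral
$$J(a) = \int_{0}^{\infty} - \frac{7}{a^{2} + s^{2}} \, ds = - \frac{7 \pi}{2 a}.$$

Differentiating under the integral sign with respect to $a$,
$$\frac{dJ}{da} = \int_{0}^{\infty} \frac{14 a}{\left(a^{2} + s^{2}\right)^{2}} \, ds = \frac{7 \pi}{2 a^{2}},$$
so $\int_{0}^{\infty} - \frac{7}{\left(a^{2} + s^{2}\right)^{2}} \, ds = - \frac{7 \pi}{4 a^{3}}$.

Repeating — each differentiation of $1/(s^2+a^2)^j$ produces $-2ja/(s^2+a^2)^{j+1}$ — and dividing through by $-2ja$ at each step yields, after $2$ differentiations in total,
$$\int_{0}^{\infty} - \frac{7}{\left(a^{2} + s^{2}\right)^{3}} \, ds = - \frac{21 \pi}{16 a^{5}}.$$

Setting $a = 1$:
$$I = - \frac{21 \pi}{16}.$$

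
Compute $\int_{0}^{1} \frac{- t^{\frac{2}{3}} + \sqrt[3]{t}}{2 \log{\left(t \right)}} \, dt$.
$- \frac{\log{\left(5 \right)}}{2} + \log{\left(2 \right)}$

Replace the exponent $\frac{1}{3}$ by a parameter $a$: let $I(a) = \int_{0}^{1} \frac{- t^{\frac{2}{3}} + t^{a}}{2 \log{\left(t \right)}} \, dt$.

Since $\dfrac{\partial}{\partial a}\,t^{a} = t^{a} \ln t$, the $\ln t$ in the denominator cancels and
$$\frac{dI}{da} = \int_{0}^{1} \frac{1}{2} t^{a} \, dt = \frac{1}{2} \left[\frac{t^{a+1}}{a+1}\right]_0^1 = \frac{1}{2 \left(a + 1\right)}.$$

Integrating with respect to $a$ gives $I(a) = \log{\left(\frac{\sqrt{15} \sqrt{a + 1}}{5} \right)} + C$.

At $a = \frac{2}{3}$ the integrand is identically $0$, so $I(\frac{2}{3}) = 0$. The closed form gives $0$, hence $C = 0$.

Setting $a = \frac{1}{3}$:
$$I = - \frac{\log{\left(5 \right)}}{2} + \log{\left(2 \right)}.$$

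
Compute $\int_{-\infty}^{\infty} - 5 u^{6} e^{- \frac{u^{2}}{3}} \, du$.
$- \frac{2025 \sqrt{3} \sqrt{\pi}}{8}$

Begin with the known integral
$$J(a) = \int_{-\infty}^{\infty} - 5 e^{- a u^{2}} \, du = - \frac{5 \sqrt{\pi}}{\sqrt{a}}.$$

Differentiating under the integral sign brings down a factor of $(-u^2)$:
$$\frac{dJ}{da} = \int_{-\infty}^{\infty} 5 u^{2} e^{- a u^{2}} \, du = \frac{5 \sqrt{\pi}}{2 a^{\frac{3}{2}}}.$$

Repeating $3$ times in total — each differentiation brings down another $(-u^2)$ — gives
$$\frac{d^{3}J}{da^{3}} = \int_{-\infty}^{\infty} 5 u^{6} e^{- a u^{2}} \, du = \frac{75 \sqrt{\pi}}{8 a^{\frac{7}{2}}},$$
and the integrand here is $(-1)^{3}$ times the target integrand, so $I = (-1)^{3}\,\frac{d^{3}J}{da^{3}} = - \frac{75 \sqrt{\pi}}{8 a^{\frac{7}{2}}}$.

Setting $a = \frac{1}{3}$:
$$I = - \frac{2025 \sqrt{3} \sqrt{\pi}}{8}.$$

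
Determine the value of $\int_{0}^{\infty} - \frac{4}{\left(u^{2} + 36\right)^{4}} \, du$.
$- \frac{5 \pi}{2239488}$

Recall the elementary integral
$$J(a) = \int_{0}^{\infty} - \frac{4}{a^{2} + u^{2}} \, du = - \frac{2 \pi}{a}.$$

Differentiating under the integral sign with respect to $a$,
$$\frac{dJ}{da} = \int_{0}^{\infty} \frac{8 a}{\left(a^{2} + u^{2}\right)^{2}} \, du = \frac{2 \pi}{a^{2}},$$
so $\int_{0}^{\infty} - \frac{4}{\left(a^{2} + u^{2}\right)^{2}} \, du = - \frac{\pi}{a^{3}}$.

Repeating — each differentiation of $1/(u^2+a^2)^j$ produces $-2ja/(u^2+a^2)^{j+1}$ — and dividing through by $-2ja$ at each step yields, after $3$ differentiations in total,
$$\int_{0}^{\infty} - \frac{4}{\left(a^{2} + u^{2}\right)^{4}} \, du = - \frac{5 \pi}{8 a^{7}}.$$

Setting $a = 6$:
$$I = - \frac{5 \pi}{2239488}.$$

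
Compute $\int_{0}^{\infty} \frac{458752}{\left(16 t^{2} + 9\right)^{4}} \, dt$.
$\frac{17920 \pi}{2187}$

Start from the standard arctangent integral
$$J(a) = \int_{0}^{\infty} \frac{7}{a^{2} + t^{2}} \, dt = \frac{7 \pi}{2 a}.$$

Differentiating under the integral sign with respect to $a$,
$$\frac{dJ}{da} = \int_{0}^{\infty} - \frac{14 a}{\left(a^{2} + t^{2}\right)^{2}} \, dt = - \frac{7 \pi}{2 a^{2}},$$
so $\int_{0}^{\infty} \frac{7}{\left(a^{2} + t^{2}\right)^{2}} \, dt = \frac{7 \pi}{4 a^{3}}$.

Repeating — each differentiation of $1/(t^2+a^2)^j$ produces $-2ja/(t^2+a^2)^{j+1}$ — and dividing through by $-2ja$ at each step yields, after $3$ differentiations in total,
$$\int_{0}^{\infty} \frac{7}{\left(a^{2} + t^{2}\right)^{4}} \, dt = \frac{35 \pi}{32 a^{7}}.$$

Setting $a = \frac{3}{4}$:
$$I = \frac{17920 \pi}{2187}.$$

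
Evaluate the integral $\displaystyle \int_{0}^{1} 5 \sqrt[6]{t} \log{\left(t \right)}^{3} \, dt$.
$- \frac{38880}{2401}$

Consider the simpler parametrised integral
$$J(a) = \int_{0}^{1} 5 t^{a} \, dt = \frac{5}{a + 1}.$$

Differentiating under the integral sign brings down a factor of $\ln t$:
$$\frac{dJ}{da} = \int_{0}^{1} 5 t^{a} \log{\left(t \right)} \, dt = - \frac{5}{\left(a + 1\right)^{2}}.$$

Repeating $3$ times in total — each differentiation brings down another $\ln t$ — gives
$$\frac{d^{3}J}{da^{3}} = \int_{0}^{1} 5 t^{a} \log{\left(t \right)}^{3} \, dt = - \frac{30}{\left(a + 1\right)^{4}},$$
and the integrand here is exactly the target integrand, so $I = - \frac{30}{\left(a + 1\right)^{4}}$.

Setting $a = \frac{1}{6}$:
$$I = - \frac{38880}{2401}.$$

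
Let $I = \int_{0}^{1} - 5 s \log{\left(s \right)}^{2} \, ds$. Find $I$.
$- \frac{5}{4}$

Begin with the known integral
$$J(a) = \int_{0}^{1} - 5 s^{a} \, ds = - \frac{5}{a + 1}.$$

Differentiating under the integral sign brings down a factor of $\ln s$:
$$\frac{dJ}{da} = \int_{0}^{1} - 5 s^{a} \log{\left(s \right)} \, ds = \frac{5}{\left(a + 1\right)^{2}}.$$

Repeating twice in total — each differentiation brings down another $\ln s$ — gives
$$\frac{d^{2}J}{da^{2}} = \int_{0}^{1} - 5 s^{a} \log{\left(s \right)}^{2} \, ds = - \frac{10}{\left(a + 1\right)^{3}},$$
and the integrand here is exactly the target integrand, so $I = - \frac{10}{\left(a + 1\right)^{3}}$.

Setting $a = 1$:
$$I = - \frac{5}{4}.$$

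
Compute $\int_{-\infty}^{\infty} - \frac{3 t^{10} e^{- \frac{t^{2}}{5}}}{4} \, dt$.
$- \frac{8859375 \sqrt{5} \sqrt{\pi}}{128}$

Consider the simpler parametrised integral
$$J(a) = \int_{-\infty}^{\infty} - \frac{3 e^{- a t^{2}}}{4} \, dt = - \frac{3 \sqrt{\pi}}{4 \sqrt{a}}.$$

Differentiating under the integral sign brings down a factor of $(-t^2)$:
$$\frac{dJ}{da} = \int_{-\infty}^{\infty} \frac{3 t^{2} e^{- a t^{2}}}{4} \, dt = \frac{3 \sqrt{\pi}}{8 a^{\frac{3}{2}}}.$$

Repeating $5$ times in total — each differentiation brings down another $(-t^2)$ — gives
$$\frac{d^{5}J}{da^{5}} = \int_{-\infty}^{\infty} \frac{3 t^{10} e^{- a t^{2}}}{4} \, dt = \frac{2835 \sqrt{\pi}}{128 a^{\frac{11}{2}}},$$
and the integrand here is $(-1)^{5}$ times the target integrand, so $I = (-1)^{5}\,\frac{d^{5}J}{da^{5}} = - \frac{2835 \sqrt{\pi}}{128 a^{\frac{11}{2}}}$.

Setting $a = \frac{1}{5}$:
$$I = - \frac{8859375 \sqrt{5} \sqrt{\pi}}{128}.$$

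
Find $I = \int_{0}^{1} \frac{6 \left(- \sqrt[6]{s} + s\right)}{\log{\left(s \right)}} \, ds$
$\log{\left(\frac{2985984}{117649} \right)}$

Consider the one-parameter family: let $I(a) = \int_{0}^{1} \frac{6 \left(s - s^{a}\right)}{\log{\left(s \right)}} \, ds$.

Since $\dfrac{\partial}{\partial a}\,s^{a} = s^{a} \ln s$, the $\ln s$ in the denominator cancels and
$$\frac{dI}{da} = \int_{0}^{1} -6 s^{a} \, ds = -6 \left[\frac{s^{a+1}}{a+1}\right]_0^1 = - \frac{6}{a + 1}.$$

Integrating with respect to $a$ gives $I(a) = \log{\left(\frac{64}{\left(a + 1\right)^{6}} \right)} + C$.

At $a = 1$ the integrand is identically $0$, so $I(1) = 0$. The closed form gives $0$, hence $C = 0$.

Setting $a = \frac{1}{6}$:
$$I = \log{\left(\frac{2985984}{117649} \right)}.$$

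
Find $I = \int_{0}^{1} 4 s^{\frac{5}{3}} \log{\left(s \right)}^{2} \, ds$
$\frac{27}{64}$

Begin with the known integral
$$J(a) = \int_{0}^{1} 4 s^{a} \, ds = \frac{4}{a + 1}.$$

Differentiating under the integral sign brings down a factor of $\ln s$:
$$\frac{dJ}{da} = \int_{0}^{1} 4 s^{a} \log{\left(s \right)} \, ds = - \frac{4}{\left(a + 1\right)^{2}}.$$

Repeating twice in total — each differentiation brings down another $\ln s$ — gives
$$\frac{d^{2}J}{da^{2}} = \int_{0}^{1} 4 s^{a} \log{\left(s \right)}^{2} \, ds = \frac{8}{\left(a + 1\right)^{3}},$$
and the integrand here is exactly the target integrand, so $I = \frac{8}{\left(a + 1\right)^{3}}$.

Setting $a = \frac{5}{3}$:
$$I = \frac{27}{64}.$$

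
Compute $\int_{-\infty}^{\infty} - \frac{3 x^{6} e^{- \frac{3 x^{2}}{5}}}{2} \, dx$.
$- \frac{625 \sqrt{15} \sqrt{\pi}}{144}$

Begin with the known integral
$$J(a) = \int_{-\infty}^{\infty} - \frac{3 e^{- a x^{2}}}{2} \, dx = - \frac{3 \sqrt{\pi}}{2 \sqrt{a}}.$$

Differentiating under the integral sign brings down a factor of $(-x^2)$:
$$\frac{dJ}{da} = \int_{-\infty}^{\infty} \frac{3 x^{2} e^{- a x^{2}}}{2} \, dx = \frac{3 \sqrt{\pi}}{4 a^{\frac{3}{2}}}.$$

Repeating $3$ times in total — each differentiation brings down another $(-x^2)$ — gives
$$\frac{d^{3}J}{da^{3}} = \int_{-\infty}^{\infty} \frac{3 x^{6} e^{- a x^{2}}}{2} \, dx = \frac{45 \sqrt{\pi}}{16 a^{\frac{7}{2}}},$$
and the integrand here is $(-1)^{3}$ times the target integrand, so $I = (-1)^{3}\,\frac{d^{3}J}{da^{3}} = - \frac{45 \sqrt{\pi}}{16 a^{\frac{7}{2}}}$.

Setting $a = \frac{3}{5}$:
$$I = - \frac{625 \sqrt{15} \sqrt{\pi}}{144}.$$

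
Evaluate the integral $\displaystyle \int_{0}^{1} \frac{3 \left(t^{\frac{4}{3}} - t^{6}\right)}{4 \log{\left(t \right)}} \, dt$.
$- \frac{3 \log{\left(3 \right)}}{4}$

Introduce a parameter $a$ in the exponent: let $I(a) = \int_{0}^{1} \frac{3 \left(t^{\frac{4}{3}} - t^{a}\right)}{4 \log{\left(t \right)}} \, dt$.

Since $\dfrac{\partial}{\partial a}\,t^{a} = t^{a} \ln t$, the $\ln t$ in the denominator cancels and
$$\frac{dI}{da} = \int_{0}^{1} - \frac{3}{4} t^{a} \, dt = - \frac{3}{4} \left[\frac{t^{a+1}}{a+1}\right]_0^1 = - \frac{3}{4 a + 4}.$$

Integrating with respect to $a$ gives $I(a) = - \frac{3 \log{\left(a + 1 \right)}}{4} - \frac{3 \log{\left(3 \right)}}{4} + \frac{3 \log{\left(7 \right)}}{4} + C$.

At $a = \frac{4}{3}$ the integrand is identically $0$, so $I(\frac{4}{3}) = 0$. The closed form gives $0$, hence $C = 0$.

Setting $a = 6$:
$$I = - \frac{3 \log{\left(3 \right)}}{4}.$$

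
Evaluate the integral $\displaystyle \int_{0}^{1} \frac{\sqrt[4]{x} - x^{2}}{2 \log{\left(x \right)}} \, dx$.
$\log{\left(\frac{\sqrt{15}}{6} \right)}$

Consider the one-parameter family: let $I(a) = \int_{0}^{1} \frac{- x^{2} + x^{a}}{2 \log{\left(x \right)}} \, dx$.

Since $\dfrac{\partial}{\partial a}\,x^{a} = x^{a} \ln x$, the $\ln x$ in the denominator cancels and
$$\frac{dI}{da} = \int_{0}^{1} \frac{1}{2} x^{a} \, dx = \frac{1}{2} \left[\frac{x^{a+1}}{a+1}\right]_0^1 = \frac{1}{2 \left(a + 1\right)}.$$

Integrating with respect to $a$ gives $I(a) = \frac{\log{\left(a + 1 \right)}}{2} - \frac{\log{\left(3 \right)}}{2} + C$.

At $a = 2$ the integrand is identically $0$, so $I(2) = 0$. The closed form gives $0$, hence $C = 0$.

Setting $a = \frac{1}{4}$:
$$I = \log{\left(\frac{\sqrt{15}}{6} \right)}.$$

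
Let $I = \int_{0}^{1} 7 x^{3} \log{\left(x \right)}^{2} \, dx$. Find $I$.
$\frac{7}{32}$

Begin with the known integral
$$J(a) = \int_{0}^{1} 7 x^{a} \, dx = \frac{7}{a + 1}.$$

Differentiating under the integral sign brings down a factor of $\ln x$:
$$\frac{dJ}{da} = \int_{0}^{1} 7 x^{a} \log{\left(x \right)} \, dx = - \frac{7}{\left(a + 1\right)^{2}}.$$

Repeating twice in total — each differentiation brings down another $\ln x$ — gives
$$\frac{d^{2}J}{da^{2}} = \int_{0}^{1} 7 x^{a} \log{\left(x \right)}^{2} \, dx = \frac{14}{\left(a + 1\right)^{3}},$$
and the integrand here is exactly the target integrand, so $I = \frac{14}{\left(a + 1\right)^{3}}$.

Setting $a = 3$:
$$I = \frac{7}{32}.$$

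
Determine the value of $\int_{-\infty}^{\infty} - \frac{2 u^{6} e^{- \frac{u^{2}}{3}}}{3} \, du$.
$- \frac{135 \sqrt{3} \sqrt{\pi}}{4}$

Consider the simpler parametrised integral
$$J(a) = \int_{-\infty}^{\infty} - \frac{2 e^{- a u^{2}}}{3} \, du = - \frac{2 \sqrt{\pi}}{3 \sqrt{a}}.$$

Differentiating under the integral sign brings down a factor of $(-u^2)$:
$$\frac{dJ}{da} = \int_{-\infty}^{\infty} \frac{2 u^{2} e^{- a u^{2}}}{3} \, du = \frac{\sqrt{\pi}}{3 a^{\frac{3}{2}}}.$$

Repeating $3$ times in total — each differentiation brings down another $(-u^2)$ — gives
$$\frac{d^{3}J}{da^{3}} = \int_{-\infty}^{\infty} \frac{2 u^{6} e^{- a u^{2}}}{3} \, du = \frac{5 \sqrt{\pi}}{4 a^{\frac{7}{2}}},$$
and the integrand here is $(-1)^{3}$ times the target integrand, so $I = (-1)^{3}\,\frac{d^{3}J}{da^{3}} = - \frac{5 \sqrt{\pi}}{4 a^{\frac{7}{2}}}$.

Setting $a = \frac{1}{3}$:
$$I = - \frac{135 \sqrt{3} \sqrt{\pi}}{4}.$$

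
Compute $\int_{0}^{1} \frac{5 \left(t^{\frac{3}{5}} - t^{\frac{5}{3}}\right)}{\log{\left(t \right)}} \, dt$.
$\log{\left(\frac{243}{3125} \right)}$

Consider the one-parameter family: let $I(a) = \int_{0}^{1} \frac{5 \left(- t^{\frac{5}{3}} + t^{a}\right)}{\log{\left(t \right)}} \, dt$.

Since $\dfrac{\partial}{\partial a}\,t^{a} = t^{a} \ln t$, the $\ln t$ in the denominator cancels and
$$\frac{dI}{da} = \int_{0}^{1} 5 t^{a} \, dt = 5 \left[\frac{t^{a+1}}{a+1}\right]_0^1 = \frac{5}{a + 1}.$$

Integrating with respect to $a$ gives $I(a) = \log{\left(\frac{243 \left(a + 1\right)^{5}}{32768} \right)} + C$.

At $a = \frac{5}{3}$ the integrand is identically $0$, so $I(\frac{5}{3}) = 0$. The closed form gives $0$, hence $C = 0$.

Setting $a = \frac{3}{5}$:
$$I = \log{\left(\frac{243}{3125} \right)}.$$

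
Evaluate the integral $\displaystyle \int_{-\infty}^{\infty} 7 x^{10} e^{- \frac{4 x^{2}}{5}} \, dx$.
$\frac{20671875 \sqrt{5} \sqrt{\pi}}{65536}$

Consider the simpler parametrised integral
$$J(a) = \int_{-\infty}^{\infty} 7 e^{- a x^{2}} \, dx = \frac{7 \sqrt{\pi}}{\sqrt{a}}.$$

Differentiating under the integral sign brings down a factor of $(-x^2)$:
$$\frac{dJ}{da} = \int_{-\infty}^{\infty} - 7 x^{2} e^{- a x^{2}} \, dx = - \frac{7 \sqrt{\pi}}{2 a^{\frac{3}{2}}}.$$

Repeating $5$ times in total — each differentiation brings down another $(-x^2)$ — gives
$$\frac{d^{5}J}{da^{5}} = \int_{-\infty}^{\infty} - 7 x^{10} e^{- a x^{2}} \, dx = - \frac{6615 \sqrt{\pi}}{32 a^{\frac{11}{2}}},$$
and the integrand here is $(-1)^{5}$ times the target integrand, so $I = (-1)^{5}\,\frac{d^{5}J}{da^{5}} = \frac{6615 \sqrt{\pi}}{32 a^{\frac{11}{2}}}$.

Setting $a = \frac{4}{5}$:
$$I = \frac{20671875 \sqrt{5} \sqrt{\pi}}{65536}.$$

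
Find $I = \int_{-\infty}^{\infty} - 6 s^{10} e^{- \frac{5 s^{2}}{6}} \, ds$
$- \frac{275562 \sqrt{30} \sqrt{\pi}}{3125}$

Consider the simpler parametrised integral
$$J(a) = \int_{-\infty}^{\infty} - 6 e^{- a s^{2}} \, ds = - \frac{6 \sqrt{\pi}}{\sqrt{a}}.$$

Differentiating under the integral sign brings down a factor of $(-s^2)$:
$$\frac{dJ}{da} = \int_{-\infty}^{\infty} 6 s^{2} e^{- a s^{2}} \, ds = \frac{3 \sqrt{\pi}}{a^{\frac{3}{2}}}.$$

Repeating $5$ times in total — each differentiation brings down another $(-s^2)$ — gives
$$\frac{d^{5}J}{da^{5}} = \int_{-\infty}^{\infty} 6 s^{10} e^{- a s^{2}} \, ds = \frac{2835 \sqrt{\pi}}{16 a^{\frac{11}{2}}},$$
and the integrand here is $(-1)^{5}$ times the target integrand, so $I = (-1)^{5}\,\frac{d^{5}J}{da^{5}} = - \frac{2835 \sqrt{\pi}}{16 a^{\frac{11}{2}}}$.

Setting $a = \frac{5}{6}$:
$$I = - \frac{275562 \sqrt{30} \sqrt{\pi}}{3125}.$$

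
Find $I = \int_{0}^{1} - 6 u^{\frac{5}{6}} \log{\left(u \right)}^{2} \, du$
$- \frac{2592}{1331}$

Consider the simpler parametrised integral
$$J(a) = \int_{0}^{1} - 6 u^{a} \, du = - \frac{6}{a + 1}.$$

Differentiating under the integral sign brings down a factor of $\ln u$:
$$\frac{dJ}{da} = \int_{0}^{1} - 6 u^{a} \log{\left(u \right)} \, du = \frac{6}{\left(a + 1\right)^{2}}.$$

Repeating twice in total — each differentiation brings down another $\ln u$ — gives
$$\frac{d^{2}J}{da^{2}} = \int_{0}^{1} - 6 u^{a} \log{\left(u \right)}^{2} \, du = - \frac{12}{\left(a + 1\right)^{3}},$$
and the integrand here is exactly the target integrand, so $I = - \frac{12}{\left(a + 1\right)^{3}}$.

Setting $a = \frac{5}{6}$:
$$I = - \frac{2592}{1331}.$$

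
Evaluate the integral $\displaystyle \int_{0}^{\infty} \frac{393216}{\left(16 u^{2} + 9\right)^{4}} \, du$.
$\frac{5120 \pi}{729}$

Start from the standard arctangent integral
$$J(a) = \int_{0}^{\infty} \frac{6}{a^{2} + u^{2}} \, du = \frac{3 \pi}{a}.$$

Differentiating under the integral sign with respect to $a$,
$$\frac{dJ}{da} = \int_{0}^{\infty} - \frac{12 a}{\left(a^{2} + u^{2}\right)^{2}} \, du = - \frac{3 \pi}{a^{2}},$$
so $\int_{0}^{\infty} \frac{6}{\left(a^{2} + u^{2}\right)^{2}} \, du = \frac{3 \pi}{2 a^{3}}$.

Repeating — each differentiation of $1/(u^2+a^2)^j$ produces $-2ja/(u^2+a^2)^{j+1}$ — and dividing through by $-2ja$ at each step yields, after $3$ differentiations in total,
$$\int_{0}^{\infty} \frac{6}{\left(a^{2} + u^{2}\right)^{4}} \, du = \frac{15 \pi}{16 a^{7}}.$$

Setting $a = \frac{3}{4}$:
$$I = \frac{5120 \pi}{729}.$$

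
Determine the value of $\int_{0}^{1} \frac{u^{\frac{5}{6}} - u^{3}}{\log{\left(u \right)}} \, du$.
$- \log{\left(24 \right)} + \log{\left(11 \right)}$

Introduce a parameter $a$ in the exponent: let $I(a) = \int_{0}^{1} \frac{u^{\frac{5}{6}} - u^{a}}{\log{\left(u \right)}} \, du$.

Since $\dfrac{\partial}{\partial a}\,u^{a} = u^{a} \ln u$, the $\ln u$ in the denominator cancels and
$$\frac{dI}{da} = \int_{0}^{1} -1 u^{a} \, du = -1 \left[\frac{u^{a+1}}{a+1}\right]_0^1 = - \frac{1}{a + 1}.$$

Integrating with respect to $a$ gives $I(a) = - \log{\left(\frac{6 a}{11} + \frac{6}{11} \right)} + C$.

At $a = \frac{5}{6}$ the integrand is identically $0$, so $I(\frac{5}{6}) = 0$. The closed form gives $0$, hence $C = 0$.

Setting $a = 3$:
$$I = - \log{\left(24 \right)} + \log{\left(11 \right)}.$$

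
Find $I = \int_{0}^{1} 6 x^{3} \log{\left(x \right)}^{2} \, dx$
$\frac{3}{16}$

Begin with the known integral
$$J(a) = \int_{0}^{1} 6 x^{a} \, dx = \frac{6}{a + 1}.$$

Differentiating under the integral sign brings down a factor of $\ln x$:
$$\frac{dJ}{da} = \int_{0}^{1} 6 x^{a} \log{\left(x \right)} \, dx = - \frac{6}{\left(a + 1\right)^{2}}.$$

Repeating twice in total — each differentiation brings down another $\ln x$ — gives
$$\frac{d^{2}J}{da^{2}} = \int_{0}^{1} 6 x^{a} \log{\left(x \right)}^{2} \, dx = \frac{12}{\left(a + 1\right)^{3}},$$
and the integrand here is exactly the target integrand, so $I = \frac{12}{\left(a + 1\right)^{3}}$.

Setting $a = 3$:
$$I = \frac{3}{16}.$$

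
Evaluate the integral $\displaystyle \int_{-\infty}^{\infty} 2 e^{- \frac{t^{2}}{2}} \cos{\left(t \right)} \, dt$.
$\frac{2 \sqrt{2} \sqrt{\pi}}{e^{\frac{1}{2}}}$

Define $I(b) = \int_{-\infty}^{\infty} 2 e^{- \frac{t^{2}}{2}} \cos{\left(b t \right)} \, dt$.

Differentiating under the integral sign,
$$I'(b) = \int_{-\infty}^{\infty} - 2 t e^{- \frac{t^{2}}{2}} \sin{\left(b t \right)} \, dt.$$

Integrate $\int_{-\infty}^{\infty} t \sin(b t)\, e^{- \frac{t^{2}}{2}}\, dt$ by parts with $u = \sin(b t)$ and $dv = t\, e^{- \frac{t^{2}}{2}}\, dt$, giving $v = - e^{- \frac{t^{2}}{2}}$. The boundary term vanishes and
$$\int_{-\infty}^{\infty} t \sin(b t)\, e^{- \frac{t^{2}}{2}}\, dt = b \int_{-\infty}^{\infty} \cos(b t)\, e^{- \frac{t^{2}}{2}}\, dt,$$
so $I'(b) = - b\, I(b)$.

This is a separable first-order ODE; solving with the initial condition $I(0) = \int_{-\infty}^{\infty} 2 e^{- \frac{t^{2}}{2}}\,dt = 2 \sqrt{2} \sqrt{\pi}$ gives
$$I(b) = 2 \sqrt{2} \sqrt{\pi} e^{- \frac{b^{2}}{2}}.$$

Setting $b = 1$:
$$I = \frac{2 \sqrt{2} \sqrt{\pi}}{e^{\frac{1}{2}}}.$$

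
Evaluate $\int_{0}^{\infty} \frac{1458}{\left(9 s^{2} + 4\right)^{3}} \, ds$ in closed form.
$\frac{729 \pi}{256}$

Recall the elementary integral
$$J(a) = \int_{0}^{\infty} \frac{2}{a^{2} + s^{2}} \, ds = \frac{\pi}{a}.$$

Differentiating under the integral sign with respect to $a$,
$$\frac{dJ}{da} = \int_{0}^{\infty} - \frac{4 a}{\left(a^{2} + s^{2}\right)^{2}} \, ds = - \frac{\pi}{a^{2}},$$
so $\int_{0}^{\infty} \frac{2}{\left(a^{2} + s^{2}\right)^{2}} \, ds = \frac{\pi}{2 a^{3}}$.

Repeating — each differentiation of $1/(s^2+a^2)^j$ produces $-2ja/(s^2+a^2)^{j+1}$ — and dividing through by $-2ja$ at each step yields, after $2$ differentiations in total,
$$\int_{0}^{\infty} \frac{2}{\left(a^{2} + s^{2}\right)^{3}} \, ds = \frac{3 \pi}{8 a^{5}}.$$

Setting $a = \frac{2}{3}$:
$$I = \frac{729 \pi}{256}.$$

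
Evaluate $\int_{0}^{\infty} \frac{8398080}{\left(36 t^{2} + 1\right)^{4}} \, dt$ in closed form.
$218700 \pi$

Start from the standard arctangent integral
$$J(a) = \int_{0}^{\infty} \frac{5}{a^{2} + t^{2}} \, dt = \frac{5 \pi}{2 a}.$$

Differentiating under the integral sign with respect to $a$,
$$\frac{dJ}{da} = \int_{0}^{\infty} - \frac{10 a}{\left(a^{2} + t^{2}\right)^{2}} \, dt = - \frac{5 \pi}{2 a^{2}},$$
so $\int_{0}^{\infty} \frac{5}{\left(a^{2} + t^{2}\right)^{2}} \, dt = \frac{5 \pi}{4 a^{3}}$.

Repeating — each differentiation of $1/(t^2+a^2)^j$ produces $-2ja/(t^2+a^2)^{j+1}$ — and dividing through by $-2ja$ at each step yields, after $3$ differentiations in total,
$$\int_{0}^{\infty} \frac{5}{\left(a^{2} + t^{2}\right)^{4}} \, dt = \frac{25 \pi}{32 a^{7}}.$$

Setting $a = \frac{1}{6}$:
$$I = 218700 \pi.$$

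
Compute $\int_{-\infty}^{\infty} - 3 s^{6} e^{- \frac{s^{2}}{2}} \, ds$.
$- 45 \sqrt{2} \sqrt{\pi}$

Begin with the known integral
$$J(a) = \int_{-\infty}^{\infty} - 3 e^{- a s^{2}} \, ds = - \frac{3 \sqrt{\pi}}{\sqrt{a}}.$$

Differentiating under the integral sign brings down a factor of $(-s^2)$:
$$\frac{dJ}{da} = \int_{-\infty}^{\infty} 3 s^{2} e^{- a s^{2}} \, ds = \frac{3 \sqrt{\pi}}{2 a^{\frac{3}{2}}}.$$

Repeating $3$ times in total — each differentiation brings down another $(-s^2)$ — gives
$$\frac{d^{3}J}{da^{3}} = \int_{-\infty}^{\infty} 3 s^{6} e^{- a s^{2}} \, ds = \frac{45 \sqrt{\pi}}{8 a^{\frac{7}{2}}},$$
and the integrand here is $(-1)^{3}$ times the target integrand, so $I = (-1)^{3}\,\frac{d^{3}J}{da^{3}} = - \frac{45 \sqrt{\pi}}{8 a^{\frac{7}{2}}}$.

Setting $a = \frac{1}{2}$:
$$I = - 45 \sqrt{2} \sqrt{\pi}.$$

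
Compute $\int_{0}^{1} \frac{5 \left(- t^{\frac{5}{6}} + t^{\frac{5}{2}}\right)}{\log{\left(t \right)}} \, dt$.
$- \log{\left(\frac{161051}{4084101} \right)}$

Introduce a parameter $a$ in the exponent: let $I(a) = \int_{0}^{1} \frac{5 \left(t^{\frac{5}{2}} - t^{a}\right)}{\log{\left(t \right)}} \, dt$.

Since $\dfrac{\partial}{\partial a}\,t^{a} = t^{a} \ln t$, the $\ln t$ in the denominator cancels and
$$\frac{dI}{da} = \int_{0}^{1} -5 t^{a} \, dt = -5 \left[\frac{t^{a+1}}{a+1}\right]_0^1 = - \frac{5}{a + 1}.$$

Integrating with respect to $a$ gives $I(a) = - \log{\left(\frac{32 \left(a + 1\right)^{5}}{16807} \right)} + C$.

At $a = \frac{5}{2}$ the integrand is identically $0$, so $I(\frac{5}{2}) = 0$. The closed form gives $0$, hence $C = 0$.

Setting $a = \frac{5}{6}$:
$$I = - \log{\left(\frac{161051}{4084101} \right)}.$$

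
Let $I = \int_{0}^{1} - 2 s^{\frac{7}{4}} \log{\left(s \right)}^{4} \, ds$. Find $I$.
$- \frac{49152}{161051}$

Start from the elementary integral
$$J(a) = \int_{0}^{1} - 2 s^{a} \, ds = - \frac{2}{a + 1}.$$

Differentiating under the integral sign brings down a factor of $\ln s$:
$$\frac{dJ}{da} = \int_{0}^{1} - 2 s^{a} \log{\left(s \right)} \, ds = \frac{2}{\left(a + 1\right)^{2}}.$$

Repeating $4$ times in total — each differentiation brings down another $\ln s$ — gives
$$\frac{d^{4}J}{da^{4}} = \int_{0}^{1} - 2 s^{a} \log{\left(s \right)}^{4} \, ds = - \frac{48}{\left(a + 1\right)^{5}},$$
and the integrand here is exactly the target integrand, so $I = - \frac{48}{\left(a + 1\right)^{5}}$.

Setting $a = \frac{7}{4}$:
$$I = - \frac{49152}{161051}.$$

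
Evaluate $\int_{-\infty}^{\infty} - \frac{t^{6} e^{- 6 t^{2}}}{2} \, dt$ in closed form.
$- \frac{5 \sqrt{6} \sqrt{\pi}}{6912}$

Start from the elementary integral
$$J(a) = \int_{-\infty}^{\infty} - \frac{e^{- a t^{2}}}{2} \, dt = - \frac{\sqrt{\pi}}{2 \sqrt{a}}.$$

Differentiating under the integral sign brings down a factor of $(-t^2)$:
$$\frac{dJ}{da} = \int_{-\infty}^{\infty} \frac{t^{2} e^{- a t^{2}}}{2} \, dt = \frac{\sqrt{\pi}}{4 a^{\frac{3}{2}}}.$$

Repeating $3$ times in total — each differentiation brings down another $(-t^2)$ — gives
$$\frac{d^{3}J}{da^{3}} = \int_{-\infty}^{\infty} \frac{t^{6} e^{- a t^{2}}}{2} \, dt = \frac{15 \sqrt{\pi}}{16 a^{\frac{7}{2}}},$$
and the integrand here is $(-1)^{3}$ times the target integrand, so $I = (-1)^{3}\,\frac{d^{3}J}{da^{3}} = - \frac{15 \sqrt{\pi}}{16 a^{\frac{7}{2}}}$.

Setting $a = 6$:
$$I = - \frac{5 \sqrt{6} \sqrt{\pi}}{6912}.$$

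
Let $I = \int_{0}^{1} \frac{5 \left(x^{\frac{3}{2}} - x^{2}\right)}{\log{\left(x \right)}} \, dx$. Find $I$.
$- \log{\left(\frac{7776}{3125} \right)}$

Replace the exponent $2$ by a parameter $a$: let $I(a) = \int_{0}^{1} \frac{5 \left(x^{\frac{3}{2}} - x^{a}\right)}{\log{\left(x \right)}} \, dx$.

Since $\dfrac{\partial}{\partial a}\,x^{a} = x^{a} \ln x$, the $\ln x$ in the denominator cancels and
$$\frac{dI}{da} = \int_{0}^{1} -5 x^{a} \, dx = -5 \left[\frac{x^{a+1}}{a+1}\right]_0^1 = - \frac{5}{a + 1}.$$

Integrating with respect to $a$ gives $I(a) = - \log{\left(\frac{32 \left(a + 1\right)^{5}}{3125} \right)} + C$.

At $a = \frac{3}{2}$ the integrand is identically $0$, so $I(\frac{3}{2}) = 0$. The closed form gives $0$, hence $C = 0$.

Setting $a = 2$:
$$I = - \log{\left(\frac{7776}{3125} \right)}.$$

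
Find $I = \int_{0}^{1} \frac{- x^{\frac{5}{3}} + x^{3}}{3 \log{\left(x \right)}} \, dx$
$- \frac{\log{\left(2 \right)}}{3} + \frac{\log{\left(3 \right)}}{3}$

Replace the exponent $\frac{5}{3}$ by a parameter $a$: let $I(a) = \int_{0}^{1} \frac{x^{3} - x^{a}}{3 \log{\left(x \right)}} \, dx$.

Since $\dfrac{\partial}{\partial a}\,x^{a} = x^{a} \ln x$, the $\ln x$ in the denominator cancels and
$$\frac{dI}{da} = \int_{0}^{1} - \frac{1}{3} x^{a} \, dx = - \frac{1}{3} \left[\frac{x^{a+1}}{a+1}\right]_0^1 = - \frac{1}{3 a + 3}.$$

Integrating with respect to $a$ gives $I(a) = - \frac{\log{\left(a + 1 \right)}}{3} + \frac{2 \log{\left(2 \right)}}{3} + C$.

At $a = 3$ the integrand is identically $0$, so $I(3) = 0$. The closed form gives $0$, hence $C = 0$.

Setting $a = \frac{5}{3}$:
$$I = - \frac{\log{\left(2 \right)}}{3} + \frac{\log{\left(3 \right)}}{3}.$$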